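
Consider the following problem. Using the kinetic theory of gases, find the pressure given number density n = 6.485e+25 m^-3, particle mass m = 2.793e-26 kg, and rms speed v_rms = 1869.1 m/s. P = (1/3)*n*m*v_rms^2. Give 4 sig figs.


Step 1: v_rms^2 = 1869.1^2 = 3.494e+06
Step 2: n*m = 6.485e+25*2.793e-26 = 1.811
Step 3: P = (1/3)*1.811*3.494e+06 = 2.109e+06 Pa

2.109e+06


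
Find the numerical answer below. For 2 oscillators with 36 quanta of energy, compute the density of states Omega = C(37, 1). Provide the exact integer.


Step 1: Use binomial coefficient C(37, 1)
Step 2: Numerator = 37! / 36!
Step 3: Denominator = 1!
Step 4: Omega = 37

37


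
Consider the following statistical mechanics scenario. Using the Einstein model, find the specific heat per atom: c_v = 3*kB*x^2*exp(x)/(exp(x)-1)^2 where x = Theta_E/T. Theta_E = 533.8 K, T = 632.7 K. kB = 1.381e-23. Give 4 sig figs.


Step 1: x = Theta_E/T = 533.8/632.7 = 0.8437
Step 2: x^2 = 0.7118
Step 3: exp(x) = 2.325
Step 4: c_v = 3*1.381e-23*0.7118*2.325/(2.325-1)^2 = 3.906e-23

3.906e-23


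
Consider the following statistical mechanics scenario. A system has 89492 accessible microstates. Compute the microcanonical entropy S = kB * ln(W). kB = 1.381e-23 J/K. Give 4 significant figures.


Step 1: ln(W) = ln(89492) = 11.4
Step 2: S = kB * ln(W) = 1.381e-23 * 11.4
Step 3: S = 1.575e-22 J/K

1.575e-22


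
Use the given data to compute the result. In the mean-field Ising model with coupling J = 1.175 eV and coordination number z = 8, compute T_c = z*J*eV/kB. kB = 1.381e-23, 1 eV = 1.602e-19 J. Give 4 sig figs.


Step 1: z*J = 8*1.175 = 9.4 eV
Step 2: Convert to Joules: 9.4*1.602e-19 = 1.506e-18 J
Step 3: T_c = 1.506e-18 / 1.381e-23 = 1.09e+05 K

1.09e+05


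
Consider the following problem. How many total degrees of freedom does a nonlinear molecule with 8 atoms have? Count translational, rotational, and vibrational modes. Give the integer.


Step 1: Translational DOF = 3
Step 2: Rotational DOF (nonlinear) = 3
Step 3: Vibrational DOF = 3*8 - 6 = 18
Step 4: Total = 3 + 3 + 18 = 24

24


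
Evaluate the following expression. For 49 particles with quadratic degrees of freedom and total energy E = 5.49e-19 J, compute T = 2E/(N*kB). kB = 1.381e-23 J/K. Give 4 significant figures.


Step 1: Numerator = 2*E = 2*5.49e-19 = 1.098e-18 J
Step 2: Denominator = N*kB = 49*1.381e-23 = 6.767e-22
Step 3: T = 1.098e-18 / 6.767e-22 = 1623 K

1623


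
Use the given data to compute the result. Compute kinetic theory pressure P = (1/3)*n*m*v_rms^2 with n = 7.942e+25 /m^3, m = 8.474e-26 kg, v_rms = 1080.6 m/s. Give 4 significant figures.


Step 1: v_rms^2 = 1080.6^2 = 1.168e+06
Step 2: n*m = 7.942e+25*8.474e-26 = 6.73
Step 3: P = (1/3)*6.73*1.168e+06 = 2.62e+06 Pa

2.62e+06


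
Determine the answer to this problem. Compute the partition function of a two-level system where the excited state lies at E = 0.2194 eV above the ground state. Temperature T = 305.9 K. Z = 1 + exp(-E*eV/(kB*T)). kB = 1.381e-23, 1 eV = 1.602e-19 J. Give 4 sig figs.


Step 1: Compute beta*E = E*eV/(kB*T) = 0.2194*1.602e-19/(1.381e-23*305.9) = 8.32
Step 2: exp(-beta*E) = exp(-8.32) = 0.0002436
Step 3: Z = 1 + 0.0002436 = 1

1


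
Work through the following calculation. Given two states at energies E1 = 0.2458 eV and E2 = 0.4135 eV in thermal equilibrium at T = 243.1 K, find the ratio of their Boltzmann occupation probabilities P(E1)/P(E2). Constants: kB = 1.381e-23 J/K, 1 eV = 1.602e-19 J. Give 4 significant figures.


Step 1: Compute energy difference dE = E1 - E2 = 0.2458 - 0.4135 = -0.1677 eV
Step 2: Convert to Joules: dE_J = -0.1677 * 1.602e-19 = -2.687e-20 J
Step 3: Compute exponent = -dE_J / (kB * T) = -(-2.687e-20) / (1.381e-23 * 243.1) = 8.002
Step 4: P(E1)/P(E2) = exp(8.002) = 2988

2988


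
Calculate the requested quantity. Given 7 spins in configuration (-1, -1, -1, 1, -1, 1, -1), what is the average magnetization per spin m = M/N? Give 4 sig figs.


Step 1: Count up spins (+1): 2, down spins (-1): 5
Step 2: Total magnetization M = 2 - 5 = -3
Step 3: m = M/N = -3/7 = -0.4286

-0.4286


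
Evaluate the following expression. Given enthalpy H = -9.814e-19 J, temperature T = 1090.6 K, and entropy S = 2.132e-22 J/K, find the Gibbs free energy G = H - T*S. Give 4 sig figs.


Step 1: T*S = 1090.6 * 2.132e-22 = 2.325e-19 J
Step 2: G = H - T*S = -9.814e-19 - 2.325e-19
Step 3: G = -1.214e-18 J

-1.214e-18


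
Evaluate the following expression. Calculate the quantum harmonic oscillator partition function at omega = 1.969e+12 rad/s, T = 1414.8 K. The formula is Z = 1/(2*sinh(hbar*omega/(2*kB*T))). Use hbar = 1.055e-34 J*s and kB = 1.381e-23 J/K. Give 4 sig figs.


Step 1: Compute x = hbar*omega/(kB*T) = 1.055e-34*1.969e+12/(1.381e-23*1414.8) = 0.01063
Step 2: x/2 = 0.005316
Step 3: sinh(x/2) = 0.005316
Step 4: Z = 1/(2*0.005316) = 94.06

94.06


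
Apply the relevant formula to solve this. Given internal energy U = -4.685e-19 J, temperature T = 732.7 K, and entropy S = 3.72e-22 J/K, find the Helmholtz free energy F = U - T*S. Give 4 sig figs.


Step 1: T*S = 732.7 * 3.72e-22 = 2.726e-19 J
Step 2: F = U - T*S = -4.685e-19 - 2.726e-19
Step 3: F = -7.411e-19 J

-7.411e-19


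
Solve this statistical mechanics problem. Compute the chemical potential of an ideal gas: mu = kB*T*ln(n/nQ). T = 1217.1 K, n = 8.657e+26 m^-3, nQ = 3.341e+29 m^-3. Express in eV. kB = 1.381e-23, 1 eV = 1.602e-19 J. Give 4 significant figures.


Step 1: n/nQ = 8.657e+26/3.341e+29 = 0.002591
Step 2: ln(n/nQ) = -5.956
Step 3: mu = kB*T*ln(n/nQ) = 1.681e-20*-5.956 = -1.001e-19 J
Step 4: Convert to eV: -1.001e-19/1.602e-19 = -0.6249 eV

-0.6249


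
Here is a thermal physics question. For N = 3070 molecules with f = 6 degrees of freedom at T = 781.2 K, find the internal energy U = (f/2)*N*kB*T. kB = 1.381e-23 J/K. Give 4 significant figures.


Step 1: f/2 = 6/2 = 3.0
Step 2: N*kB*T = 3070*1.381e-23*781.2 = 3.312e-17
Step 3: U = 3.0 * 3.312e-17 = 9.936e-17 J

9.936e-17


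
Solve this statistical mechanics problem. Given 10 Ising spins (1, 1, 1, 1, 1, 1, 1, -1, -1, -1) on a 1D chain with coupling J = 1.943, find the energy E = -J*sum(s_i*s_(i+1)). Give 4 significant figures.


Step 1: Nearest-neighbor products: 1, 1, 1, 1, 1, 1, -1, 1, 1
Step 2: Sum of products = 7
Step 3: E = -1.943 * 7 = -13.6

-13.6


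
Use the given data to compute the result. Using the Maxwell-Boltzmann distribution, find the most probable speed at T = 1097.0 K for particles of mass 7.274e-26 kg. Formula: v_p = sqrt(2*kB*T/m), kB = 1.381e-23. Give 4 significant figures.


Step 1: Numerator = 2*kB*T = 2*1.381e-23*1097.0 = 3.03e-20
Step 2: Ratio = 3.03e-20 / 7.274e-26 = 4.165e+05
Step 3: v_p = sqrt(4.165e+05) = 645.4 m/s

645.4


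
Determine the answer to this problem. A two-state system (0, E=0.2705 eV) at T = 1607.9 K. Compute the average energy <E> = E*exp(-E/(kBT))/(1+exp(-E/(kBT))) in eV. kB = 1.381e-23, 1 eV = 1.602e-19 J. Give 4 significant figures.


Step 1: beta*E = 0.2705*1.602e-19/(1.381e-23*1607.9) = 1.952
Step 2: exp(-beta*E) = 0.1421
Step 3: <E> = 0.2705*0.1421/(1+0.1421) = 0.03365 eV

0.03365


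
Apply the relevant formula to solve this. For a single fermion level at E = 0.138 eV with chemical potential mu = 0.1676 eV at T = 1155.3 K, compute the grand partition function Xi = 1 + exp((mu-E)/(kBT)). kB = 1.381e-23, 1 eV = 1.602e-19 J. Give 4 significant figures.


Step 1: (mu - E) = 0.1676 - 0.138 = 0.0296 eV
Step 2: x = (mu-E)*eV/(kB*T) = 0.0296*1.602e-19/(1.381e-23*1155.3) = 0.2972
Step 3: exp(x) = 1.346
Step 4: Xi = 1 + 1.346 = 2.346

2.346


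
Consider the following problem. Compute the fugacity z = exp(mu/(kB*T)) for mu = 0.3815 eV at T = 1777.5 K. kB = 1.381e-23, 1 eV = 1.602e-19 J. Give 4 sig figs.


Step 1: Convert mu to Joules: 0.3815*1.602e-19 = 6.112e-20 J
Step 2: kB*T = 1.381e-23*1777.5 = 2.455e-20 J
Step 3: mu/(kB*T) = 2.49
Step 4: z = exp(2.49) = 12.06

12.06


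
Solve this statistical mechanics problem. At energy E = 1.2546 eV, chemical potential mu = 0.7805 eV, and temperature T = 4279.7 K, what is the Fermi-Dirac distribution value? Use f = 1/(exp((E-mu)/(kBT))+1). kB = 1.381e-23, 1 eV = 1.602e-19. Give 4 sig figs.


Step 1: (E - mu) = 1.2546 - 0.7805 = 0.4741 eV
Step 2: Convert: (E-mu)*eV = 7.595e-20 J
Step 3: x = (E-mu)*eV/(kB*T) = 1.285
Step 4: f = 1/(exp(1.285)+1) = 0.2167

0.2167


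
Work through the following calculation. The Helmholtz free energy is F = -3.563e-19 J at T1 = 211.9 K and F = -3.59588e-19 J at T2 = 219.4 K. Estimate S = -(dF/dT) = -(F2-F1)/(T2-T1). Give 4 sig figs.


Step 1: dF = F2 - F1 = -3.59588e-19 - (-3.563e-19) = -3.288e-21 J
Step 2: dT = T2 - T1 = 219.4 - 211.9 = 7.5 K
Step 3: S = -dF/dT = -(-3.288e-21)/7.5 = 4.384e-22 J/K

4.384e-22


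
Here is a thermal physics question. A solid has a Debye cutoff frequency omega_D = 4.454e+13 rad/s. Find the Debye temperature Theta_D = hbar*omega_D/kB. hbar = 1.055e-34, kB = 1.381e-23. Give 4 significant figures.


Step 1: hbar*omega_D = 1.055e-34 * 4.454e+13 = 4.699e-21 J
Step 2: Theta_D = 4.699e-21 / 1.381e-23
Step 3: Theta_D = 340.3 K

340.3


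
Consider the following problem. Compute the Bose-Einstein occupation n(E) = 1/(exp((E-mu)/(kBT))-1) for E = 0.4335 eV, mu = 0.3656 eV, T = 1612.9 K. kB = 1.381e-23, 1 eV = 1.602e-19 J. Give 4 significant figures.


Step 1: (E - mu) = 0.0679 eV
Step 2: x = (E-mu)*eV/(kB*T) = 0.0679*1.602e-19/(1.381e-23*1612.9) = 0.4883
Step 3: exp(x) = 1.63
Step 4: n = 1/(exp(x)-1) = 1.588

1.588


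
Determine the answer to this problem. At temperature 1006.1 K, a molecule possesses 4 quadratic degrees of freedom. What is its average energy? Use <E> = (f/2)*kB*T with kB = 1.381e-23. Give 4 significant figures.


Step 1: f/2 = 4/2 = 2
Step 2: kB*T = 1.381e-23 * 1006.1 = 1.389e-20
Step 3: <E> = 2 * 1.389e-20 = 2.779e-20 J

2.779e-20


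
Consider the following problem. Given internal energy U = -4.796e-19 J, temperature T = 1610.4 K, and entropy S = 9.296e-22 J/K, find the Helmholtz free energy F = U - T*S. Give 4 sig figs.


Step 1: T*S = 1610.4 * 9.296e-22 = 1.497e-18 J
Step 2: F = U - T*S = -4.796e-19 - 1.497e-18
Step 3: F = -1.977e-18 J

-1.977e-18


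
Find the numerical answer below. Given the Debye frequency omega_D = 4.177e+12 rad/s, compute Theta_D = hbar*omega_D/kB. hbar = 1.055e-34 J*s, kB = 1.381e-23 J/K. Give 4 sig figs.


Step 1: hbar*omega_D = 1.055e-34 * 4.177e+12 = 4.407e-22 J
Step 2: Theta_D = 4.407e-22 / 1.381e-23
Step 3: Theta_D = 31.91 K

31.91


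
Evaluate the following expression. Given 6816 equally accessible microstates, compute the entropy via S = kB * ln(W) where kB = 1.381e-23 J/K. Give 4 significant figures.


Step 1: ln(W) = ln(6816) = 8.827
Step 2: S = kB * ln(W) = 1.381e-23 * 8.827
Step 3: S = 1.219e-22 J/K

1.219e-22


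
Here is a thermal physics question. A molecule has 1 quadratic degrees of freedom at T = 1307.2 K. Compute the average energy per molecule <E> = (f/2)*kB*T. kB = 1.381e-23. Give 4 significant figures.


Step 1: f/2 = 1/2 = 0.5
Step 2: kB*T = 1.381e-23 * 1307.2 = 1.805e-20
Step 3: <E> = 0.5 * 1.805e-20 = 9.026e-21 J

9.026e-21


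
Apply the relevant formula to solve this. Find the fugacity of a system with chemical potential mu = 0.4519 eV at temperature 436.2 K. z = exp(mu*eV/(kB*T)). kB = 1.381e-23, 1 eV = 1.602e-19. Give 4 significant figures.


Step 1: Convert mu to Joules: 0.4519*1.602e-19 = 7.239e-20 J
Step 2: kB*T = 1.381e-23*436.2 = 6.024e-21 J
Step 3: mu/(kB*T) = 12.02
Step 4: z = exp(12.02) = 1.657e+05

1.657e+05


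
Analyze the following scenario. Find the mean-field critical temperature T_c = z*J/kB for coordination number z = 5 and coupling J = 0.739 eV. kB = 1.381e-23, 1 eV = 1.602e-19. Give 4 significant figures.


Step 1: z*J = 5*0.739 = 3.695 eV
Step 2: Convert to Joules: 3.695*1.602e-19 = 5.919e-19 J
Step 3: T_c = 5.919e-19 / 1.381e-23 = 4.286e+04 K

4.286e+04


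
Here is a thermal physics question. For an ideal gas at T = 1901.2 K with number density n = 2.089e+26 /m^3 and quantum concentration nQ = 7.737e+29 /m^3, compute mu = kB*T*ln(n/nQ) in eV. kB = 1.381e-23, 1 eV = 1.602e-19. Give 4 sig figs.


Step 1: n/nQ = 2.089e+26/7.737e+29 = 0.00027
Step 2: ln(n/nQ) = -8.217
Step 3: mu = kB*T*ln(n/nQ) = 2.626e-20*-8.217 = -2.157e-19 J
Step 4: Convert to eV: -2.157e-19/1.602e-19 = -1.347 eV

-1.347


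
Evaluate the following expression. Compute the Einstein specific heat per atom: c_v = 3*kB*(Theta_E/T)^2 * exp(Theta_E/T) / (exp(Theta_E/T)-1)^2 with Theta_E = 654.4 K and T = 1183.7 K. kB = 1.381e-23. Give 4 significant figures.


Step 1: x = Theta_E/T = 654.4/1183.7 = 0.5528
Step 2: x^2 = 0.3056
Step 3: exp(x) = 1.738
Step 4: c_v = 3*1.381e-23*0.3056*1.738/(1.738-1)^2 = 4.039e-23

4.039e-23


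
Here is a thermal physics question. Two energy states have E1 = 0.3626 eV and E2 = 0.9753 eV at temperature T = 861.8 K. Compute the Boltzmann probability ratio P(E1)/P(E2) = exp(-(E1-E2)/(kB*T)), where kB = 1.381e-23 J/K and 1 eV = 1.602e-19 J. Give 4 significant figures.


Step 1: Compute energy difference dE = E1 - E2 = 0.3626 - 0.9753 = -0.6127 eV
Step 2: Convert to Joules: dE_J = -0.6127 * 1.602e-19 = -9.815e-20 J
Step 3: Compute exponent = -dE_J / (kB * T) = -(-9.815e-20) / (1.381e-23 * 861.8) = 8.247
Step 4: P(E1)/P(E2) = exp(8.247) = 3817

3817


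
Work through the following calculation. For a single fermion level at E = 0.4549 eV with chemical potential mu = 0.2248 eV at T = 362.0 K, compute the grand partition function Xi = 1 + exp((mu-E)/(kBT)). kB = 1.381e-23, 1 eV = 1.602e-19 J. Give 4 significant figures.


Step 1: (mu - E) = 0.2248 - 0.4549 = -0.2301 eV
Step 2: x = (mu-E)*eV/(kB*T) = -0.2301*1.602e-19/(1.381e-23*362.0) = -7.374
Step 3: exp(x) = 0.0006276
Step 4: Xi = 1 + 0.0006276 = 1.001

1.001


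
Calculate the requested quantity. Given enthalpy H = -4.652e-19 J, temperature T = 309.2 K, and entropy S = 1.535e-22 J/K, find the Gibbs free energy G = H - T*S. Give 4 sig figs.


Step 1: T*S = 309.2 * 1.535e-22 = 4.746e-20 J
Step 2: G = H - T*S = -4.652e-19 - 4.746e-20
Step 3: G = -5.127e-19 J

-5.127e-19


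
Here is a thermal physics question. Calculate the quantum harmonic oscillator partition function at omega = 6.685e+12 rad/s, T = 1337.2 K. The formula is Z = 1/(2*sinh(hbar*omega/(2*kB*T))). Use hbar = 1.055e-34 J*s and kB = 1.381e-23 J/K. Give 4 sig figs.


Step 1: Compute x = hbar*omega/(kB*T) = 1.055e-34*6.685e+12/(1.381e-23*1337.2) = 0.03819
Step 2: x/2 = 0.0191
Step 3: sinh(x/2) = 0.0191
Step 4: Z = 1/(2*0.0191) = 26.18

26.18


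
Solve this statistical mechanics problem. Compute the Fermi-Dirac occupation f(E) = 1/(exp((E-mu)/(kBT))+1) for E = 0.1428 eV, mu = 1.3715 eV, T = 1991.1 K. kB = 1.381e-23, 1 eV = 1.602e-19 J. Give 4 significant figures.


Step 1: (E - mu) = 0.1428 - 1.3715 = -1.229 eV
Step 2: Convert: (E-mu)*eV = -1.968e-19 J
Step 3: x = (E-mu)*eV/(kB*T) = -7.158
Step 4: f = 1/(exp(-7.158)+1) = 0.9992

0.9992


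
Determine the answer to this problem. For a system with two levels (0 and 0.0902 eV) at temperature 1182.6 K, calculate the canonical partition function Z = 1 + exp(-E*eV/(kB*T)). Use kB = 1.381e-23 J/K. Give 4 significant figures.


Step 1: Compute beta*E = E*eV/(kB*T) = 0.0902*1.602e-19/(1.381e-23*1182.6) = 0.8848
Step 2: exp(-beta*E) = exp(-0.8848) = 0.4128
Step 3: Z = 1 + 0.4128 = 1.413

1.413


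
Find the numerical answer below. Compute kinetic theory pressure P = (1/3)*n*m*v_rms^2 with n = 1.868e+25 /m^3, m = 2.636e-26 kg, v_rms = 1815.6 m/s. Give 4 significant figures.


Step 1: v_rms^2 = 1815.6^2 = 3.296e+06
Step 2: n*m = 1.868e+25*2.636e-26 = 0.4924
Step 3: P = (1/3)*0.4924*3.296e+06 = 5.411e+05 Pa

5.411e+05


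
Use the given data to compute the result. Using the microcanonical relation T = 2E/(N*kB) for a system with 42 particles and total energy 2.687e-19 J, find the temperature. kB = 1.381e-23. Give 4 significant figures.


Step 1: Numerator = 2*E = 2*2.687e-19 = 5.374e-19 J
Step 2: Denominator = N*kB = 42*1.381e-23 = 5.8e-22
Step 3: T = 5.374e-19 / 5.8e-22 = 926.5 K

926.5


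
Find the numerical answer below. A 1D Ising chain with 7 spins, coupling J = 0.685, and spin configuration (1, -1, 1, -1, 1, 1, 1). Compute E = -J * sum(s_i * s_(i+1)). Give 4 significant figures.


Step 1: Nearest-neighbor products: -1, -1, -1, -1, 1, 1
Step 2: Sum of products = -2
Step 3: E = -0.685 * -2 = 1.37

1.37


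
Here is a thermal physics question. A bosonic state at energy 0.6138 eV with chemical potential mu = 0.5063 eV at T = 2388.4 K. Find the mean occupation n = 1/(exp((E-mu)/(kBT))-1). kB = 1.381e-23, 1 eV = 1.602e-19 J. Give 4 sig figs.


Step 1: (E - mu) = 0.1075 eV
Step 2: x = (E-mu)*eV/(kB*T) = 0.1075*1.602e-19/(1.381e-23*2388.4) = 0.5221
Step 3: exp(x) = 1.686
Step 4: n = 1/(exp(x)-1) = 1.459

1.459


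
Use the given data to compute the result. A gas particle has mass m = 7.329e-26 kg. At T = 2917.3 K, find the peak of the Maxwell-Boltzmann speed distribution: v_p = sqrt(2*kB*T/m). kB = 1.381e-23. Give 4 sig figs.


Step 1: Numerator = 2*kB*T = 2*1.381e-23*2917.3 = 8.058e-20
Step 2: Ratio = 8.058e-20 / 7.329e-26 = 1.099e+06
Step 3: v_p = sqrt(1.099e+06) = 1049 m/s

1049


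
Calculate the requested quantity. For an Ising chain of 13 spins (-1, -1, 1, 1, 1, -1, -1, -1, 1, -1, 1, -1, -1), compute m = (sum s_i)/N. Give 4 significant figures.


Step 1: Count up spins (+1): 5, down spins (-1): 8
Step 2: Total magnetization M = 5 - 8 = -3
Step 3: m = M/N = -3/13 = -0.2308

-0.2308


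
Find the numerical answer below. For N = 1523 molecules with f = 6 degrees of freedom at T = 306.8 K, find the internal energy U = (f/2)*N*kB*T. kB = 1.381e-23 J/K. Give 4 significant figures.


Step 1: f/2 = 6/2 = 3.0
Step 2: N*kB*T = 1523*1.381e-23*306.8 = 6.453e-18
Step 3: U = 3.0 * 6.453e-18 = 1.936e-17 J

1.936e-17


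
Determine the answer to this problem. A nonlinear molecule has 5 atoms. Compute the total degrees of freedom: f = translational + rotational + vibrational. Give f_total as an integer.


Step 1: Translational DOF = 3
Step 2: Rotational DOF (nonlinear) = 3
Step 3: Vibrational DOF = 3*5 - 6 = 9
Step 4: Total = 3 + 3 + 9 = 15

15


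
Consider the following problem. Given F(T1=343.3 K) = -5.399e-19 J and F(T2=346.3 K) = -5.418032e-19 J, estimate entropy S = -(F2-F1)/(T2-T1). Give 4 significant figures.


Step 1: dF = F2 - F1 = -5.418032e-19 - (-5.399e-19) = -1.9032e-21 J
Step 2: dT = T2 - T1 = 346.3 - 343.3 = 3 K
Step 3: S = -dF/dT = -(-1.9032e-21)/3 = 6.344e-22 J/K

6.344e-22


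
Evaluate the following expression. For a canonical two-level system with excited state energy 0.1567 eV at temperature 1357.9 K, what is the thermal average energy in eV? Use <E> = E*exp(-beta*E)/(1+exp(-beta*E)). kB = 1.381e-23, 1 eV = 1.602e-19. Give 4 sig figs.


Step 1: beta*E = 0.1567*1.602e-19/(1.381e-23*1357.9) = 1.339
Step 2: exp(-beta*E) = 0.2622
Step 3: <E> = 0.1567*0.2622/(1+0.2622) = 0.03255 eV

0.03255


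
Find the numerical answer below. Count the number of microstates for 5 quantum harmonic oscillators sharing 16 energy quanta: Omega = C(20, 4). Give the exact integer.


Step 1: Use binomial coefficient C(20, 4)
Step 2: Numerator = 20! / 16!
Step 3: Denominator = 4!
Step 4: Omega = 4845

4845


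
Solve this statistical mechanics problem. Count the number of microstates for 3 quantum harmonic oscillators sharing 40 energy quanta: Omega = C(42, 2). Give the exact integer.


Step 1: Use binomial coefficient C(42, 2)
Step 2: Numerator = 42! / 40!
Step 3: Denominator = 2!
Step 4: Omega = 861

861


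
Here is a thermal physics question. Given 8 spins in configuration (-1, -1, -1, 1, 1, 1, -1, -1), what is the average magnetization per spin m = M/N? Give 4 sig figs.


Step 1: Count up spins (+1): 3, down spins (-1): 5
Step 2: Total magnetization M = 3 - 5 = -2
Step 3: m = M/N = -2/8 = -0.25

-0.25


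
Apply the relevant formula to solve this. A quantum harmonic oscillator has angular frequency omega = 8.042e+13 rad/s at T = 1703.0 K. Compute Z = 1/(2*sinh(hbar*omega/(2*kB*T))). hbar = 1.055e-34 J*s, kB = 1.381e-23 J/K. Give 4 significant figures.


Step 1: Compute x = hbar*omega/(kB*T) = 1.055e-34*8.042e+13/(1.381e-23*1703.0) = 0.3608
Step 2: x/2 = 0.1804
Step 3: sinh(x/2) = 0.1814
Step 4: Z = 1/(2*0.1814) = 2.757

2.757


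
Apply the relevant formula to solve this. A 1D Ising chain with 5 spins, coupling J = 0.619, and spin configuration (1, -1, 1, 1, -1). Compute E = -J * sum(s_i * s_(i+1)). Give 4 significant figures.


Step 1: Nearest-neighbor products: -1, -1, 1, -1
Step 2: Sum of products = -2
Step 3: E = -0.619 * -2 = 1.238

1.238


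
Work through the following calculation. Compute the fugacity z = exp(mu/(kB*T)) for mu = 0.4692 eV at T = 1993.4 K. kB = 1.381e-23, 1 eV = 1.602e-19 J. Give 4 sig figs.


Step 1: Convert mu to Joules: 0.4692*1.602e-19 = 7.517e-20 J
Step 2: kB*T = 1.381e-23*1993.4 = 2.753e-20 J
Step 3: mu/(kB*T) = 2.73
Step 4: z = exp(2.73) = 15.34

15.34


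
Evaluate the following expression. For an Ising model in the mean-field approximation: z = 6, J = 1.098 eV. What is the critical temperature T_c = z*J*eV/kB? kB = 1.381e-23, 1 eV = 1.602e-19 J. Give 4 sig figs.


Step 1: z*J = 6*1.098 = 6.588 eV
Step 2: Convert to Joules: 6.588*1.602e-19 = 1.055e-18 J
Step 3: T_c = 1.055e-18 / 1.381e-23 = 7.642e+04 K

7.642e+04


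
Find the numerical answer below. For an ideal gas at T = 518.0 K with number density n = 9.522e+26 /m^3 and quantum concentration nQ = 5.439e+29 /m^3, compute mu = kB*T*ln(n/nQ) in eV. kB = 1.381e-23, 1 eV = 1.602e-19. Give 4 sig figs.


Step 1: n/nQ = 9.522e+26/5.439e+29 = 0.001751
Step 2: ln(n/nQ) = -6.348
Step 3: mu = kB*T*ln(n/nQ) = 7.154e-21*-6.348 = -4.541e-20 J
Step 4: Convert to eV: -4.541e-20/1.602e-19 = -0.2835 eV

-0.2835


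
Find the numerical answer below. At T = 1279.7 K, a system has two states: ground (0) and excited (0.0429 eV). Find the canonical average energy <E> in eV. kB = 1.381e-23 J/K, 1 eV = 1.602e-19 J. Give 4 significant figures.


Step 1: beta*E = 0.0429*1.602e-19/(1.381e-23*1279.7) = 0.3889
Step 2: exp(-beta*E) = 0.6778
Step 3: <E> = 0.0429*0.6778/(1+0.6778) = 0.01733 eV

0.01733


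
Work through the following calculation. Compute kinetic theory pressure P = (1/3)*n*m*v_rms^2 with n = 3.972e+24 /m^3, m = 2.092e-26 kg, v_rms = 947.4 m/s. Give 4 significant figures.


Step 1: v_rms^2 = 947.4^2 = 8.976e+05
Step 2: n*m = 3.972e+24*2.092e-26 = 0.08309
Step 3: P = (1/3)*0.08309*8.976e+05 = 2.486e+04 Pa

2.486e+04


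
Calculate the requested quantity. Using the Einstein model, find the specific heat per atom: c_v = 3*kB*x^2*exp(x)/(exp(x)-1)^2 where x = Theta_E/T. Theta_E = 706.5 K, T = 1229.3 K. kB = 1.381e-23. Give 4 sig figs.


Step 1: x = Theta_E/T = 706.5/1229.3 = 0.5747
Step 2: x^2 = 0.3303
Step 3: exp(x) = 1.777
Step 4: c_v = 3*1.381e-23*0.3303*1.777/(1.777-1)^2 = 4.031e-23

4.031e-23


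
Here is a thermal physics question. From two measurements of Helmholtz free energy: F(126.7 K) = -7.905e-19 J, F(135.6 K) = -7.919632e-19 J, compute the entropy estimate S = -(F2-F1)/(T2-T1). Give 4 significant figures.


Step 1: dF = F2 - F1 = -7.919632e-19 - (-7.905e-19) = -1.4632e-21 J
Step 2: dT = T2 - T1 = 135.6 - 126.7 = 8.9 K
Step 3: S = -dF/dT = -(-1.4632e-21)/8.9 = 1.644e-22 J/K

1.644e-22


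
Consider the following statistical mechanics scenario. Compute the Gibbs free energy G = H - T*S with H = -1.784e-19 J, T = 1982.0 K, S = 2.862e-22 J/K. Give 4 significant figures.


Step 1: T*S = 1982.0 * 2.862e-22 = 5.672e-19 J
Step 2: G = H - T*S = -1.784e-19 - 5.672e-19
Step 3: G = -7.456e-19 J

-7.456e-19


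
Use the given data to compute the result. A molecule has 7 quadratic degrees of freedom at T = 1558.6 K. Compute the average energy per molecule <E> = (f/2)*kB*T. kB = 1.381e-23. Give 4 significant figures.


Step 1: f/2 = 7/2 = 3.5
Step 2: kB*T = 1.381e-23 * 1558.6 = 2.152e-20
Step 3: <E> = 3.5 * 2.152e-20 = 7.533e-20 J

7.533e-20


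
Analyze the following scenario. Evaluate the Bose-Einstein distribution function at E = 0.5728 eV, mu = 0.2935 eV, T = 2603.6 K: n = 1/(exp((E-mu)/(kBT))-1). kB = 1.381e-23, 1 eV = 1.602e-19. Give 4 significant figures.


Step 1: (E - mu) = 0.2793 eV
Step 2: x = (E-mu)*eV/(kB*T) = 0.2793*1.602e-19/(1.381e-23*2603.6) = 1.244
Step 3: exp(x) = 3.471
Step 4: n = 1/(exp(x)-1) = 0.4047

0.4047


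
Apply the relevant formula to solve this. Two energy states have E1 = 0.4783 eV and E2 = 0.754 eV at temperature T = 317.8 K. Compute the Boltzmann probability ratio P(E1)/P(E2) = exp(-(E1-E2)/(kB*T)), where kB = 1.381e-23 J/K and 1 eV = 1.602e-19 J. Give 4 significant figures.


Step 1: Compute energy difference dE = E1 - E2 = 0.4783 - 0.754 = -0.2757 eV
Step 2: Convert to Joules: dE_J = -0.2757 * 1.602e-19 = -4.417e-20 J
Step 3: Compute exponent = -dE_J / (kB * T) = -(-4.417e-20) / (1.381e-23 * 317.8) = 10.06
Step 4: P(E1)/P(E2) = exp(10.06) = 2.347e+04

2.347e+04


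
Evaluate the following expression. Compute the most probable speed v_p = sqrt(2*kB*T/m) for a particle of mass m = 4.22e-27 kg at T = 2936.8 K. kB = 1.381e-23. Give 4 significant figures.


Step 1: Numerator = 2*kB*T = 2*1.381e-23*2936.8 = 8.111e-20
Step 2: Ratio = 8.111e-20 / 4.22e-27 = 1.922e+07
Step 3: v_p = sqrt(1.922e+07) = 4384 m/s

4384


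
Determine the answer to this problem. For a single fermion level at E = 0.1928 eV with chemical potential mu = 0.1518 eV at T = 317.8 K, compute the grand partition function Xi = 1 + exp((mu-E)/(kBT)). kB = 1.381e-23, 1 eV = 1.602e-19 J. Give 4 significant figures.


Step 1: (mu - E) = 0.1518 - 0.1928 = -0.041 eV
Step 2: x = (mu-E)*eV/(kB*T) = -0.041*1.602e-19/(1.381e-23*317.8) = -1.497
Step 3: exp(x) = 0.2239
Step 4: Xi = 1 + 0.2239 = 1.224

1.224


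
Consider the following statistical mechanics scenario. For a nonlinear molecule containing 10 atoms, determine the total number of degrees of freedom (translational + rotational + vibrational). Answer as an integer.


Step 1: Translational DOF = 3
Step 2: Rotational DOF (nonlinear) = 3
Step 3: Vibrational DOF = 3*10 - 6 = 24
Step 4: Total = 3 + 3 + 24 = 30

30


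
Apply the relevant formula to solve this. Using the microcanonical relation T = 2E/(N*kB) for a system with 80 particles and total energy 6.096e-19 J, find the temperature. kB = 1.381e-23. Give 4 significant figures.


Step 1: Numerator = 2*E = 2*6.096e-19 = 1.219e-18 J
Step 2: Denominator = N*kB = 80*1.381e-23 = 1.105e-21
Step 3: T = 1.219e-18 / 1.105e-21 = 1104 K

1104


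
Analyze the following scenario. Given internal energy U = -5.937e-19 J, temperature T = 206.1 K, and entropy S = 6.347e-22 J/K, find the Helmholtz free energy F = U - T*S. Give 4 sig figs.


Step 1: T*S = 206.1 * 6.347e-22 = 1.308e-19 J
Step 2: F = U - T*S = -5.937e-19 - 1.308e-19
Step 3: F = -7.245e-19 J

-7.245e-19


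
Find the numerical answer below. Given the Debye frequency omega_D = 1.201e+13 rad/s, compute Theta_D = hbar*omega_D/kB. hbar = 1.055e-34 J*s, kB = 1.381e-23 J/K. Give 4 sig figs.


Step 1: hbar*omega_D = 1.055e-34 * 1.201e+13 = 1.267e-21 J
Step 2: Theta_D = 1.267e-21 / 1.381e-23
Step 3: Theta_D = 91.75 K

91.75


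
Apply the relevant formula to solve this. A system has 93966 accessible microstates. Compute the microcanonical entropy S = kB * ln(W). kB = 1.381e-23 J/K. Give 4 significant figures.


Step 1: ln(W) = ln(93966) = 11.45
Step 2: S = kB * ln(W) = 1.381e-23 * 11.45
Step 3: S = 1.581e-22 J/K

1.581e-22


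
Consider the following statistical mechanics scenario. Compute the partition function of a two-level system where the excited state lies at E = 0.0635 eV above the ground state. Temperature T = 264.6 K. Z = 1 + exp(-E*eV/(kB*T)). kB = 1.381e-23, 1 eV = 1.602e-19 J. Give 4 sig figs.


Step 1: Compute beta*E = E*eV/(kB*T) = 0.0635*1.602e-19/(1.381e-23*264.6) = 2.784
Step 2: exp(-beta*E) = exp(-2.784) = 0.0618
Step 3: Z = 1 + 0.0618 = 1.062

1.062


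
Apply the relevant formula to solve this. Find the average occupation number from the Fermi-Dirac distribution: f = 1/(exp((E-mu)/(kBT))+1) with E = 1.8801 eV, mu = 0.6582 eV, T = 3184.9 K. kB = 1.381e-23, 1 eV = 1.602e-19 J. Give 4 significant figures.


Step 1: (E - mu) = 1.8801 - 0.6582 = 1.222 eV
Step 2: Convert: (E-mu)*eV = 1.957e-19 J
Step 3: x = (E-mu)*eV/(kB*T) = 4.45
Step 4: f = 1/(exp(4.45)+1) = 0.01154

0.01154


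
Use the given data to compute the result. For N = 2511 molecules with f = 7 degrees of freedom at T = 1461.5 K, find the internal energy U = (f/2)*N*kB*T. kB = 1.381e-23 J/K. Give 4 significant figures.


Step 1: f/2 = 7/2 = 3.5
Step 2: N*kB*T = 2511*1.381e-23*1461.5 = 5.068e-17
Step 3: U = 3.5 * 5.068e-17 = 1.774e-16 J

1.774e-16


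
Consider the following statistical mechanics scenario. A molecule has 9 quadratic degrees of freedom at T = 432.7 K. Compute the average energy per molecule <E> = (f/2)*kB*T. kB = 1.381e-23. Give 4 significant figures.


Step 1: f/2 = 9/2 = 4.5
Step 2: kB*T = 1.381e-23 * 432.7 = 5.976e-21
Step 3: <E> = 4.5 * 5.976e-21 = 2.689e-20 J

2.689e-20


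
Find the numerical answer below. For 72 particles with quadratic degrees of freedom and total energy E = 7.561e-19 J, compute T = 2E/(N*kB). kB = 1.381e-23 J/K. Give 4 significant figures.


Step 1: Numerator = 2*E = 2*7.561e-19 = 1.512e-18 J
Step 2: Denominator = N*kB = 72*1.381e-23 = 9.943e-22
Step 3: T = 1.512e-18 / 9.943e-22 = 1521 K

1521


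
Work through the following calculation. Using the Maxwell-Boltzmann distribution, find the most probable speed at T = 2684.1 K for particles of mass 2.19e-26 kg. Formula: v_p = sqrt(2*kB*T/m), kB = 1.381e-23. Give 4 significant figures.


Step 1: Numerator = 2*kB*T = 2*1.381e-23*2684.1 = 7.413e-20
Step 2: Ratio = 7.413e-20 / 2.19e-26 = 3.385e+06
Step 3: v_p = sqrt(3.385e+06) = 1840 m/s

1840


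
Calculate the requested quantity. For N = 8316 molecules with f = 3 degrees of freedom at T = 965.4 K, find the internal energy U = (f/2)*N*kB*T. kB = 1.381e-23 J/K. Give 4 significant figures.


Step 1: f/2 = 3/2 = 1.5
Step 2: N*kB*T = 8316*1.381e-23*965.4 = 1.109e-16
Step 3: U = 1.5 * 1.109e-16 = 1.663e-16 J

1.663e-16


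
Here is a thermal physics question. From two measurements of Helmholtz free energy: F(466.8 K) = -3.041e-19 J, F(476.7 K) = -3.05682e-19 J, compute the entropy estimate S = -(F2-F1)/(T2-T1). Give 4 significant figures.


Step 1: dF = F2 - F1 = -3.05682e-19 - (-3.041e-19) = -1.582e-21 J
Step 2: dT = T2 - T1 = 476.7 - 466.8 = 9.9 K
Step 3: S = -dF/dT = -(-1.582e-21)/9.9 = 1.598e-22 J/K

1.598e-22


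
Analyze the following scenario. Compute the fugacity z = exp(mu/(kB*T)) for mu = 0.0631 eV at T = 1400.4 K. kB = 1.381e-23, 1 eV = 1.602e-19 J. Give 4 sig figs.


Step 1: Convert mu to Joules: 0.0631*1.602e-19 = 1.011e-20 J
Step 2: kB*T = 1.381e-23*1400.4 = 1.934e-20 J
Step 3: mu/(kB*T) = 0.5227
Step 4: z = exp(0.5227) = 1.687

1.687


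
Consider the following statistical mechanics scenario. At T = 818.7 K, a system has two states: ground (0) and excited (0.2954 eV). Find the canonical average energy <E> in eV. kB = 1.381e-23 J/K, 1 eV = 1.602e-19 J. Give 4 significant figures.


Step 1: beta*E = 0.2954*1.602e-19/(1.381e-23*818.7) = 4.186
Step 2: exp(-beta*E) = 0.01521
Step 3: <E> = 0.2954*0.01521/(1+0.01521) = 0.004427 eV

0.004427


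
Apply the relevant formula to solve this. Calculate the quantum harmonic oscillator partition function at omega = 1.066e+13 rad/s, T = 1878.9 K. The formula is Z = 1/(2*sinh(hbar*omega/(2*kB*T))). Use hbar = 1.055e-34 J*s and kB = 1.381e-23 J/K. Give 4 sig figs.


Step 1: Compute x = hbar*omega/(kB*T) = 1.055e-34*1.066e+13/(1.381e-23*1878.9) = 0.04334
Step 2: x/2 = 0.02167
Step 3: sinh(x/2) = 0.02167
Step 4: Z = 1/(2*0.02167) = 23.07

23.07


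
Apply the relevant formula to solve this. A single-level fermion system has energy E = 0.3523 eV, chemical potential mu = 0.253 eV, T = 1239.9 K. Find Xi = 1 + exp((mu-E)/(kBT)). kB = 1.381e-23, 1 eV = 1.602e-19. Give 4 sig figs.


Step 1: (mu - E) = 0.253 - 0.3523 = -0.0993 eV
Step 2: x = (mu-E)*eV/(kB*T) = -0.0993*1.602e-19/(1.381e-23*1239.9) = -0.929
Step 3: exp(x) = 0.3949
Step 4: Xi = 1 + 0.3949 = 1.395

1.395


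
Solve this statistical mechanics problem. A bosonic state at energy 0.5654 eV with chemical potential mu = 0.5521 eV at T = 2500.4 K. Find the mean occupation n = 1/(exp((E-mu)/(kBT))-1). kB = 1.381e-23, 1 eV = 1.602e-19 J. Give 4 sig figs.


Step 1: (E - mu) = 0.0133 eV
Step 2: x = (E-mu)*eV/(kB*T) = 0.0133*1.602e-19/(1.381e-23*2500.4) = 0.0617
Step 3: exp(x) = 1.064
Step 4: n = 1/(exp(x)-1) = 15.71

15.71


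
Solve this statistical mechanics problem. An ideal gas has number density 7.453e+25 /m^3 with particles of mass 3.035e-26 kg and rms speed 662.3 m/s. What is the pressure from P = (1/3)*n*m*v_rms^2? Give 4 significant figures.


Step 1: v_rms^2 = 662.3^2 = 4.386e+05
Step 2: n*m = 7.453e+25*3.035e-26 = 2.262
Step 3: P = (1/3)*2.262*4.386e+05 = 3.307e+05 Pa

3.307e+05


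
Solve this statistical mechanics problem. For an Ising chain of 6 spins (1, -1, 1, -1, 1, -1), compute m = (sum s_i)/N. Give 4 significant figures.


Step 1: Count up spins (+1): 3, down spins (-1): 3
Step 2: Total magnetization M = 3 - 3 = 0
Step 3: m = M/N = 0/6 = 0

0


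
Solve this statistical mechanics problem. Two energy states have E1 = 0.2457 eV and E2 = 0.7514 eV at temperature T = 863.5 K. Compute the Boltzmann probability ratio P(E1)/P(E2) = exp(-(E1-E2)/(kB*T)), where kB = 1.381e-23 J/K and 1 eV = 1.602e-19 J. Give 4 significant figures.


Step 1: Compute energy difference dE = E1 - E2 = 0.2457 - 0.7514 = -0.5057 eV
Step 2: Convert to Joules: dE_J = -0.5057 * 1.602e-19 = -8.101e-20 J
Step 3: Compute exponent = -dE_J / (kB * T) = -(-8.101e-20) / (1.381e-23 * 863.5) = 6.794
Step 4: P(E1)/P(E2) = exp(6.794) = 892.1

892.1


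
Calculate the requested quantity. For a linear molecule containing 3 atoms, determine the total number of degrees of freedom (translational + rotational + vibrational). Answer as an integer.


Step 1: Translational DOF = 3
Step 2: Rotational DOF (linear) = 2
Step 3: Vibrational DOF = 3*3 - 5 = 4
Step 4: Total = 3 + 2 + 4 = 9

9


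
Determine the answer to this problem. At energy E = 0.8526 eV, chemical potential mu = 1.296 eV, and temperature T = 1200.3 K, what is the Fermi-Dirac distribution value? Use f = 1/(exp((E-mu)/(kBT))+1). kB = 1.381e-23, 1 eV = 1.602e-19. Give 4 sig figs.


Step 1: (E - mu) = 0.8526 - 1.296 = -0.4434 eV
Step 2: Convert: (E-mu)*eV = -7.103e-20 J
Step 3: x = (E-mu)*eV/(kB*T) = -4.285
Step 4: f = 1/(exp(-4.285)+1) = 0.9864

0.9864


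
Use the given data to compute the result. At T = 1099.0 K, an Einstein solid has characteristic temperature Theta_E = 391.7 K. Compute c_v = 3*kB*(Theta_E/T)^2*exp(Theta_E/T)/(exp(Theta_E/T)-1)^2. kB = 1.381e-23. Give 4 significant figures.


Step 1: x = Theta_E/T = 391.7/1099.0 = 0.3564
Step 2: x^2 = 0.127
Step 3: exp(x) = 1.428
Step 4: c_v = 3*1.381e-23*0.127*1.428/(1.428-1)^2 = 4.099e-23

4.099e-23


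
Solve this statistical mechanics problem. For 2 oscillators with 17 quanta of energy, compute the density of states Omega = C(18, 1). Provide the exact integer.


Step 1: Use binomial coefficient C(18, 1)
Step 2: Numerator = 18! / 17!
Step 3: Denominator = 1!
Step 4: Omega = 18

18


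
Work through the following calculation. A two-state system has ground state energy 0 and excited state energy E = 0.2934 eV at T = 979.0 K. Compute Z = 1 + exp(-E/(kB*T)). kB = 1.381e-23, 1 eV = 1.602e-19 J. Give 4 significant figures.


Step 1: Compute beta*E = E*eV/(kB*T) = 0.2934*1.602e-19/(1.381e-23*979.0) = 3.477
Step 2: exp(-beta*E) = exp(-3.477) = 0.03091
Step 3: Z = 1 + 0.03091 = 1.031

1.031


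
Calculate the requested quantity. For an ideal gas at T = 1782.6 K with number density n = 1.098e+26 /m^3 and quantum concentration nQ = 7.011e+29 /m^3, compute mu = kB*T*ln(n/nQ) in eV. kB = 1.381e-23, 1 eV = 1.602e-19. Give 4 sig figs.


Step 1: n/nQ = 1.098e+26/7.011e+29 = 0.0001566
Step 2: ln(n/nQ) = -8.762
Step 3: mu = kB*T*ln(n/nQ) = 2.462e-20*-8.762 = -2.157e-19 J
Step 4: Convert to eV: -2.157e-19/1.602e-19 = -1.346 eV

-1.346


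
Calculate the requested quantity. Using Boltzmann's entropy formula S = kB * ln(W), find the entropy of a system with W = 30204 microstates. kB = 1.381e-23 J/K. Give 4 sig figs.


Step 1: ln(W) = ln(30204) = 10.32
Step 2: S = kB * ln(W) = 1.381e-23 * 10.32
Step 3: S = 1.425e-22 J/K

1.425e-22


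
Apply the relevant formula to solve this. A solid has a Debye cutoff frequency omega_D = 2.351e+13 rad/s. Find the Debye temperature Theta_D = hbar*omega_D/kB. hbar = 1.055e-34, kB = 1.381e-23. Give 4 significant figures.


Step 1: hbar*omega_D = 1.055e-34 * 2.351e+13 = 2.48e-21 J
Step 2: Theta_D = 2.48e-21 / 1.381e-23
Step 3: Theta_D = 179.6 K

179.6


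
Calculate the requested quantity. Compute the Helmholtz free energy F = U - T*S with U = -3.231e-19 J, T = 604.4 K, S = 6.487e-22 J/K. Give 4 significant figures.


Step 1: T*S = 604.4 * 6.487e-22 = 3.921e-19 J
Step 2: F = U - T*S = -3.231e-19 - 3.921e-19
Step 3: F = -7.152e-19 J

-7.152e-19


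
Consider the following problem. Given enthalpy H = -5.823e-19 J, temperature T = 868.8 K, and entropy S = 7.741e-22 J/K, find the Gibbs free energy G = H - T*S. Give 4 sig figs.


Step 1: T*S = 868.8 * 7.741e-22 = 6.725e-19 J
Step 2: G = H - T*S = -5.823e-19 - 6.725e-19
Step 3: G = -1.255e-18 J

-1.255e-18


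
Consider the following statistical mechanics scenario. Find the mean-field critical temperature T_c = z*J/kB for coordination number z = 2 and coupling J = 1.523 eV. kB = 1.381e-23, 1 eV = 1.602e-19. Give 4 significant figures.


Step 1: z*J = 2*1.523 = 3.046 eV
Step 2: Convert to Joules: 3.046*1.602e-19 = 4.88e-19 J
Step 3: T_c = 4.88e-19 / 1.381e-23 = 3.533e+04 K

3.533e+04


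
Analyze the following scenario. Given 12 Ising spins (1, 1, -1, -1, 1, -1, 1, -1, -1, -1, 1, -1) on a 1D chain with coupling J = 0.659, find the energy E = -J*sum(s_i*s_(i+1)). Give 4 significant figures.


Step 1: Nearest-neighbor products: 1, -1, 1, -1, -1, -1, -1, 1, 1, -1, -1
Step 2: Sum of products = -3
Step 3: E = -0.659 * -3 = 1.977

1.977


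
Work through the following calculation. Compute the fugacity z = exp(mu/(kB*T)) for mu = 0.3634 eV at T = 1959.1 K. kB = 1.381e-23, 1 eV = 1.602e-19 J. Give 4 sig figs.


Step 1: Convert mu to Joules: 0.3634*1.602e-19 = 5.822e-20 J
Step 2: kB*T = 1.381e-23*1959.1 = 2.706e-20 J
Step 3: mu/(kB*T) = 2.152
Step 4: z = exp(2.152) = 8.6

8.6


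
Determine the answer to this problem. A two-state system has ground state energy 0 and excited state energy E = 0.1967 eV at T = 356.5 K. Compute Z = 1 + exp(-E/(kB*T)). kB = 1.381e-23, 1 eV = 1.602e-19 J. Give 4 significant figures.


Step 1: Compute beta*E = E*eV/(kB*T) = 0.1967*1.602e-19/(1.381e-23*356.5) = 6.4
Step 2: exp(-beta*E) = exp(-6.4) = 0.001661
Step 3: Z = 1 + 0.001661 = 1.002

1.002


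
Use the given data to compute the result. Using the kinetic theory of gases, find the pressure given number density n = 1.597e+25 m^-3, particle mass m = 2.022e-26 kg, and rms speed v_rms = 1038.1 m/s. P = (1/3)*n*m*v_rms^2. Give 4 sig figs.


Step 1: v_rms^2 = 1038.1^2 = 1.078e+06
Step 2: n*m = 1.597e+25*2.022e-26 = 0.3229
Step 3: P = (1/3)*0.3229*1.078e+06 = 1.16e+05 Pa

1.16e+05


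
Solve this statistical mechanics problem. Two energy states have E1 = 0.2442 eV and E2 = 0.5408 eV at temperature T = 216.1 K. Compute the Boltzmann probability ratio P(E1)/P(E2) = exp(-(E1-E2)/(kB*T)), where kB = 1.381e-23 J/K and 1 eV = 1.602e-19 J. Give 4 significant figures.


Step 1: Compute energy difference dE = E1 - E2 = 0.2442 - 0.5408 = -0.2966 eV
Step 2: Convert to Joules: dE_J = -0.2966 * 1.602e-19 = -4.752e-20 J
Step 3: Compute exponent = -dE_J / (kB * T) = -(-4.752e-20) / (1.381e-23 * 216.1) = 15.92
Step 4: P(E1)/P(E2) = exp(15.92) = 8.216e+06

8.216e+06
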